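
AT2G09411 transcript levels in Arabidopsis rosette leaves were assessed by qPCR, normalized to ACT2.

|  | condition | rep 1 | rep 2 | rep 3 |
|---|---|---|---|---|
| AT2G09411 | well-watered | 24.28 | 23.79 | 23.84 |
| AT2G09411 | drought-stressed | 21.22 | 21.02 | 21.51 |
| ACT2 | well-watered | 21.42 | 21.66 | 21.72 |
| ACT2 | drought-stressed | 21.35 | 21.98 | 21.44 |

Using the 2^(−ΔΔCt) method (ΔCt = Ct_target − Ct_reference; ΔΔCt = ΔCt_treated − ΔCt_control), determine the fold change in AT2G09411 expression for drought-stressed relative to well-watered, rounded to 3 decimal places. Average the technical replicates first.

6.543

Mean Ct: AT2G09411 well-watered 23.970; AT2G09411 drought-stressed 21.250; ACT2 well-watered 21.600; ACT2 drought-stressed 21.590
ΔCt(well-watered) = 23.970 − 21.600 = 2.370
ΔCt(drought-stressed) = 21.250 − 21.590 = -0.340
ΔΔCt = -0.340 − 2.370 = -2.710
Fold change = 2^(−(-2.710)) = 2^2.710 = 6.5432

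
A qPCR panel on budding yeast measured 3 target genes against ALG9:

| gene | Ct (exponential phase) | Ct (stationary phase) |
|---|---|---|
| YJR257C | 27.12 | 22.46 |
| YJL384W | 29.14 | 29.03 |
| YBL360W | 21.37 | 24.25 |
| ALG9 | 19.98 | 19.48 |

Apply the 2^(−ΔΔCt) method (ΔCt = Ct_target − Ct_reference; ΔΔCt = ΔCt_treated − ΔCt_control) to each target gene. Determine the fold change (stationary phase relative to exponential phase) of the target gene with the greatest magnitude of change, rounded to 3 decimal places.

17.877

YJR257C: ΔΔCt = (22.46−19.48) − (27.12−19.98) = 2.98 − 7.14 = -4.16; fold change = 2^4.16 = 17.877
YJL384W: ΔΔCt = (29.03−19.48) − (29.14−19.98) = 9.55 − 9.16 = 0.39; fold change = 2^-0.39 = 0.763
YBL360W: ΔΔCt = (24.25−19.48) − (21.37−19.98) = 4.77 − 1.39 = 3.38; fold change = 2^-3.38 = 0.096
YJR257C has the largest |ΔΔCt| = 4.16.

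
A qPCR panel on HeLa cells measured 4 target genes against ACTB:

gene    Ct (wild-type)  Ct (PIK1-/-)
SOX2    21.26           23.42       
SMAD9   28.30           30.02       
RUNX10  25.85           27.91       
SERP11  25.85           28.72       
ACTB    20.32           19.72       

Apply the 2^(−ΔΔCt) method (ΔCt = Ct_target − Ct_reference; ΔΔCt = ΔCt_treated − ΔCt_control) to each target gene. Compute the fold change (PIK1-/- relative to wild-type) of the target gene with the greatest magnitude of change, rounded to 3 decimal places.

0.090

SOX2: ΔΔCt = (23.42−19.72) − (21.26−20.32) = 3.70 − 0.94 = 2.76; fold change = 2^-2.76 = 0.148
SMAD9: ΔΔCt = (30.02−19.72) − (28.30−20.32) = 10.30 − 7.98 = 2.32; fold change = 2^-2.32 = 0.200
RUNX10: ΔΔCt = (27.91−19.72) − (25.85−20.32) = 8.19 − 5.53 = 2.66; fold change = 2^-2.66 = 0.158
SERP11: ΔΔCt = (28.72−19.72) − (25.85−20.32) = 9.00 − 5.53 = 3.47; fold change = 2^-3.47 = 0.090
SERP11 has the largest |ΔΔCt| = 3.47.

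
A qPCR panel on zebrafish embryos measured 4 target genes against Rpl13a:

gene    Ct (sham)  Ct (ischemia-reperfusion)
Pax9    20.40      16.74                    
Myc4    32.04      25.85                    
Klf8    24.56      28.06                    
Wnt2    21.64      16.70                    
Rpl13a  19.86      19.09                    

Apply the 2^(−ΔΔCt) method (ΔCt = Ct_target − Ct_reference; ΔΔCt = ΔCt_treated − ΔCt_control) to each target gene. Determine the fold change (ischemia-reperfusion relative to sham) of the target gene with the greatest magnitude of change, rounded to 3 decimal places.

42.814

Pax9: ΔΔCt = (16.74−19.09) − (20.40−19.86) = -2.35 − 0.54 = -2.89; fold change = 2^2.89 = 7.413
Myc4: ΔΔCt = (25.85−19.09) − (32.04−19.86) = 6.76 − 12.18 = -5.42; fold change = 2^5.42 = 42.814
Klf8: ΔΔCt = (28.06−19.09) − (24.56−19.86) = 8.97 − 4.70 = 4.27; fold change = 2^-4.27 = 0.052
Wnt2: ΔΔCt = (16.70−19.09) − (21.64−19.86) = -2.39 − 1.78 = -4.17; fold change = 2^4.17 = 18.001
Myc4 has the largest |ΔΔCt| = 5.42.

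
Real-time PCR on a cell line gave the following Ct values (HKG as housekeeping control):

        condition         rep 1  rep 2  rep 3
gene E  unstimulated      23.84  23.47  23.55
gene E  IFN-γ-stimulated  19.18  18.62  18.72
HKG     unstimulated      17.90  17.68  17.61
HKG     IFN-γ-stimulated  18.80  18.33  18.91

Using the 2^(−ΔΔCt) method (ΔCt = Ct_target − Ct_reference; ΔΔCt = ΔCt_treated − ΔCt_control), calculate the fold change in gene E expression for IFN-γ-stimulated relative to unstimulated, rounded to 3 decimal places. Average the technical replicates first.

Mean Ct: gene E unstimulated 23.620; gene E IFN-γ-stimulated 18.840; HKG unstimulated 17.730; HKG IFN-γ-stimulated 18.680
ΔCt(unstimulated) = 23.620 − 17.730 = 5.890
ΔCt(IFN-γ-stimulated) = 18.840 − 18.680 = 0.160
ΔΔCt = 0.160 − 5.890 = -5.730
Fold change = 2^(−(-5.730)) = 2^5.730 = 53.0765

53.076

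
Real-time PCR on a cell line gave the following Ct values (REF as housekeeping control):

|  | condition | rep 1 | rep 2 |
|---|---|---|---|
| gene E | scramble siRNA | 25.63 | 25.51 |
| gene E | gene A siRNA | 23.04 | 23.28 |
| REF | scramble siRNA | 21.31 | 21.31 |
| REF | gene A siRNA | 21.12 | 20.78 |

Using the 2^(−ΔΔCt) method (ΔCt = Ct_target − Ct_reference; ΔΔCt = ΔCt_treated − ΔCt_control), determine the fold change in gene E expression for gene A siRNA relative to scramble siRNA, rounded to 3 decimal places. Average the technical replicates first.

Mean Ct: gene E scramble siRNA 25.570; gene E gene A siRNA 23.160; REF scramble siRNA 21.310; REF gene A siRNA 20.950
ΔCt(scramble siRNA) = 25.570 − 21.310 = 4.260
ΔCt(gene A siRNA) = 23.160 − 20.950 = 2.210
ΔΔCt = 2.210 − 4.260 = -2.050
Fold change = 2^(−(-2.050)) = 2^2.050 = 4.1411

4.141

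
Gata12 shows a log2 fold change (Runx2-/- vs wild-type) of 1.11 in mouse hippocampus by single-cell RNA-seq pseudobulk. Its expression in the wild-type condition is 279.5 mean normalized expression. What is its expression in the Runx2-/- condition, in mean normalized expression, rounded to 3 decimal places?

603.289

Fold change = 2^(1.11) = 2.1585
Runx2-/- expression = 279.5 × 2.1585 = 603.289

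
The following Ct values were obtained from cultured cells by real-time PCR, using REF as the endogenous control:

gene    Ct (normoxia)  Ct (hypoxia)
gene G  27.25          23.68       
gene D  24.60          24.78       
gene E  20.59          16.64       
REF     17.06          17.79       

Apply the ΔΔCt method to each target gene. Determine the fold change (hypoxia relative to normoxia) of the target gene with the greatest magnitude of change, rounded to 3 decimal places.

25.634

gene G: ΔΔCt = (23.68−17.79) − (27.25−17.06) = 5.89 − 10.19 = -4.30; fold change = 2^4.30 = 19.698
gene D: ΔΔCt = (24.78−17.79) − (24.60−17.06) = 6.99 − 7.54 = -0.55; fold change = 2^0.55 = 1.464
gene E: ΔΔCt = (16.64−17.79) − (20.59−17.06) = -1.15 − 3.53 = -4.68; fold change = 2^4.68 = 25.634
gene E has the largest |ΔΔCt| = 4.68.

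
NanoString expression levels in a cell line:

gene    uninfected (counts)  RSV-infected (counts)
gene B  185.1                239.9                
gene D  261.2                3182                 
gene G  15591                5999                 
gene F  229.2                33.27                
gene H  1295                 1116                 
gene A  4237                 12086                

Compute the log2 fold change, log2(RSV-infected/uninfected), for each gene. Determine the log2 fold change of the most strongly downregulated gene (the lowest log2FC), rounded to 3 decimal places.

log2(239.9/185.1) = 0.374  (gene B)
log2(3182/261.2) = 3.607  (gene D)
log2(5999/15591) = -1.378  (gene G)
log2(33.27/229.2) = -2.784  (gene F)
log2(1116/1295) = -0.215  (gene H)
log2(12086/4237) = 1.512  (gene A)
gene F is most strongly downregulated.

-2.784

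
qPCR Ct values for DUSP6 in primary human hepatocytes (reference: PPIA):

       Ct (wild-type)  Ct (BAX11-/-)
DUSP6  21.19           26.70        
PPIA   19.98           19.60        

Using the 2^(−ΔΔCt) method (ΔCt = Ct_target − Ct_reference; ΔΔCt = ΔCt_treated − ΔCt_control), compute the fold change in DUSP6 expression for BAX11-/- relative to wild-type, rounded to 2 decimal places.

ΔCt(wild-type) = 21.190 − 19.980 = 1.210
ΔCt(BAX11-/-) = 26.700 − 19.600 = 7.100
ΔΔCt = 7.100 − 1.210 = 5.890
Fold change = 2^(−5.890) = 0.017

0.02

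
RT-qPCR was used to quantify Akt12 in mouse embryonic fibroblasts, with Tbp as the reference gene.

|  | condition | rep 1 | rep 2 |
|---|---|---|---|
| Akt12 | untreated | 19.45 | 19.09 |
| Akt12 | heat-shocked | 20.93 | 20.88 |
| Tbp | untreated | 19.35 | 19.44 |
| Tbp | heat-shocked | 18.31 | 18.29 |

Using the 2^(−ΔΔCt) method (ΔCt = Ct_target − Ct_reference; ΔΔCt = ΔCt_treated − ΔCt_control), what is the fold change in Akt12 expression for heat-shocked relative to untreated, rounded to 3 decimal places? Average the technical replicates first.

0.151

Mean Ct: Akt12 untreated 19.270; Akt12 heat-shocked 20.905; Tbp untreated 19.395; Tbp heat-shocked 18.300
ΔCt(untreated) = 19.270 − 19.395 = -0.125
ΔCt(heat-shocked) = 20.905 − 18.300 = 2.605
ΔΔCt = 2.605 − (-0.125) = 2.730
Fold change = 2^(−2.730) = 0.1507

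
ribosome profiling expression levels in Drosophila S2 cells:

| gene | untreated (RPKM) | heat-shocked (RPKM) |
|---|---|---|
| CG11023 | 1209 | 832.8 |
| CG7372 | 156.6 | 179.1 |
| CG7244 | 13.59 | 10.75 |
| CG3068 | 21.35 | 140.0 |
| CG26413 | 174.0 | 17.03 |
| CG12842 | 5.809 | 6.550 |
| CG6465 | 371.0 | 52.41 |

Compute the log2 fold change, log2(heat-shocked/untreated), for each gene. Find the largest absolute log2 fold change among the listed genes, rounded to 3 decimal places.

log2(832.8/1209) = -0.538  (CG11023)
log2(179.1/156.6) = 0.194  (CG7372)
log2(10.75/13.59) = -0.338  (CG7244)
log2(140.0/21.35) = 2.713  (CG3068)
log2(17.03/174.0) = -3.353  (CG26413)
log2(6.550/5.809) = 0.173  (CG12842)
log2(52.41/371.0) = -2.824  (CG6465)
The largest magnitude belongs to CG26413.

3.353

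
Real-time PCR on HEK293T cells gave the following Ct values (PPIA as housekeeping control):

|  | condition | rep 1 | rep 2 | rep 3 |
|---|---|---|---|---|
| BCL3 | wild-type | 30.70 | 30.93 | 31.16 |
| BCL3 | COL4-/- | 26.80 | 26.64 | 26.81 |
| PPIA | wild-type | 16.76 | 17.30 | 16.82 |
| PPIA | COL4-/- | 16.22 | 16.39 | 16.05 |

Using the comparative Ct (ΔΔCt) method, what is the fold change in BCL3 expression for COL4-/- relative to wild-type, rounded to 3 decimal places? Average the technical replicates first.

10.853

Mean Ct: BCL3 wild-type 30.930; BCL3 COL4-/- 26.750; PPIA wild-type 16.960; PPIA COL4-/- 16.220
ΔCt(wild-type) = 30.930 − 16.960 = 13.970
ΔCt(COL4-/-) = 26.750 − 16.220 = 10.530
ΔΔCt = 10.530 − 13.970 = -3.440
Fold change = 2^(−(-3.440)) = 2^3.440 = 10.8528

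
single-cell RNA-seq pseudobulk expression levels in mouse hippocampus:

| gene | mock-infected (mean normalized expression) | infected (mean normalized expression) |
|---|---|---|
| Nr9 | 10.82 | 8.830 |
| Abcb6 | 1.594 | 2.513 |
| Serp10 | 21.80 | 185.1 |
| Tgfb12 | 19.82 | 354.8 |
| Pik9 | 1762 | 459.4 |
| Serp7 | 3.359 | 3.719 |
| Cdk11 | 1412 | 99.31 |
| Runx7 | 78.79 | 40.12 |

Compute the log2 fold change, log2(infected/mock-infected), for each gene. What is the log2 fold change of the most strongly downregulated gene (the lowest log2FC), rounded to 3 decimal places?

-3.830

log2(8.830/10.82) = -0.293  (Nr9)
log2(2.513/1.594) = 0.657  (Abcb6)
log2(185.1/21.80) = 3.086  (Serp10)
log2(354.8/19.82) = 4.162  (Tgfb12)
log2(459.4/1762) = -1.939  (Pik9)
log2(3.719/3.359) = 0.147  (Serp7)
log2(99.31/1412) = -3.830  (Cdk11)
log2(40.12/78.79) = -0.974  (Runx7)
Cdk11 is most strongly downregulated.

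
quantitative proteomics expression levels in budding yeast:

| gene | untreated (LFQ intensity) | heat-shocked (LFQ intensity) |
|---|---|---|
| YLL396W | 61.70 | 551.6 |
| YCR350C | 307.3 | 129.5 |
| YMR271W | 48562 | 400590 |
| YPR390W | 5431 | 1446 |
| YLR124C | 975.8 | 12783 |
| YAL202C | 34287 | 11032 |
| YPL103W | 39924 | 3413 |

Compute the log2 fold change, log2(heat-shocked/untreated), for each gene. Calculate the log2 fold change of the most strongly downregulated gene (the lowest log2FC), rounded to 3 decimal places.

-3.548

log2(551.6/61.70) = 3.160  (YLL396W)
log2(129.5/307.3) = -1.247  (YCR350C)
log2(400590/48562) = 3.044  (YMR271W)
log2(1446/5431) = -1.909  (YPR390W)
log2(12783/975.8) = 3.711  (YLR124C)
log2(11032/34287) = -1.636  (YAL202C)
log2(3413/39924) = -3.548  (YPL103W)
YPL103W is most strongly downregulated.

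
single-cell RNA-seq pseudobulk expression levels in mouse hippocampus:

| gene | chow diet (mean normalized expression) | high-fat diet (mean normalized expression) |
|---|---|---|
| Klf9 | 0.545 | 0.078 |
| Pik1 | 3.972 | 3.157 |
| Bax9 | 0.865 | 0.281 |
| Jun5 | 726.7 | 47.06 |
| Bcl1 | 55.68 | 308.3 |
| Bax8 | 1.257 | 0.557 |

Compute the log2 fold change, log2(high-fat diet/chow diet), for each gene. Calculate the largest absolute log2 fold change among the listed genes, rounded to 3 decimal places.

log2(0.078/0.545) = -2.805  (Klf9)
log2(3.157/3.972) = -0.331  (Pik1)
log2(0.281/0.865) = -1.622  (Bax9)
log2(47.06/726.7) = -3.949  (Jun5)
log2(308.3/55.68) = 2.469  (Bcl1)
log2(0.557/1.257) = -1.174  (Bax8)
The largest magnitude belongs to Jun5.

3.949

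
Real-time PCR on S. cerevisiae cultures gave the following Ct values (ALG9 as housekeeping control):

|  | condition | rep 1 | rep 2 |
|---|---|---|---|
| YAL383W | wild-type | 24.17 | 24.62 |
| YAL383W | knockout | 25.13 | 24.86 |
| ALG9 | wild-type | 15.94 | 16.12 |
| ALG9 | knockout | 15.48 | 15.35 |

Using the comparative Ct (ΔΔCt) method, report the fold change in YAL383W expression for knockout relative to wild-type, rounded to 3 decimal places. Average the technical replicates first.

Mean Ct: YAL383W wild-type 24.395; YAL383W knockout 24.995; ALG9 wild-type 16.030; ALG9 knockout 15.415
ΔCt(wild-type) = 24.395 − 16.030 = 8.365
ΔCt(knockout) = 24.995 − 15.415 = 9.580
ΔΔCt = 9.580 − 8.365 = 1.215
Fold change = 2^(−1.215) = 0.4308

0.431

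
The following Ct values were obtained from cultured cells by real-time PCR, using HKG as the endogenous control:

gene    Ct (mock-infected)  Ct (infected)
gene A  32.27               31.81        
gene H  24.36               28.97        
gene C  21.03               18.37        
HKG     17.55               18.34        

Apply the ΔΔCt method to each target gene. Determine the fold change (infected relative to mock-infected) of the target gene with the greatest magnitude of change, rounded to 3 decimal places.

gene A: ΔΔCt = (31.81−18.34) − (32.27−17.55) = 13.47 − 14.72 = -1.25; fold change = 2^1.25 = 2.378
gene H: ΔΔCt = (28.97−18.34) − (24.36−17.55) = 10.63 − 6.81 = 3.82; fold change = 2^-3.82 = 0.071
gene C: ΔΔCt = (18.37−18.34) − (21.03−17.55) = 0.03 − 3.48 = -3.45; fold change = 2^3.45 = 10.928
gene H has the largest |ΔΔCt| = 3.82.

0.071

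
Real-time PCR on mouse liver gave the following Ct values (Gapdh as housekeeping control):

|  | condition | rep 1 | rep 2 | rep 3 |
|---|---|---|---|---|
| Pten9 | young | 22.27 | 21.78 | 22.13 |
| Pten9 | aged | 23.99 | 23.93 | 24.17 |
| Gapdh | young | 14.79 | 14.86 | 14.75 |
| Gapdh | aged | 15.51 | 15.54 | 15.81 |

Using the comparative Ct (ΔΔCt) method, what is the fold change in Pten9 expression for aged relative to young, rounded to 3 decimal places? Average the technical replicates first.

0.451

Mean Ct: Pten9 young 22.060; Pten9 aged 24.030; Gapdh young 14.800; Gapdh aged 15.620
ΔCt(young) = 22.060 − 14.800 = 7.260
ΔCt(aged) = 24.030 − 15.620 = 8.410
ΔΔCt = 8.410 − 7.260 = 1.150
Fold change = 2^(−1.150) = 0.4506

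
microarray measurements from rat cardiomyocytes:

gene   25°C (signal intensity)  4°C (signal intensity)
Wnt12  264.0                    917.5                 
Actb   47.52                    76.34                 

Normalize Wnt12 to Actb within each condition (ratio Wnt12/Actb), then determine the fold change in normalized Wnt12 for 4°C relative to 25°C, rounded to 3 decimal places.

Wnt12/Actb (25°C) = 264.0 / 47.52 = 5.5556
Wnt12/Actb (4°C) = 917.5 / 76.34 = 12.019
Fold change = 12.019 / 5.5556 = 2.1633

2.163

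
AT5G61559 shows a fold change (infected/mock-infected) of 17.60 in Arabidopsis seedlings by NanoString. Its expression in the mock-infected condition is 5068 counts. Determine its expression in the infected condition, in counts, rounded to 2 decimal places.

infected expression = 5068 × 17.60 = 89196.80

89196.80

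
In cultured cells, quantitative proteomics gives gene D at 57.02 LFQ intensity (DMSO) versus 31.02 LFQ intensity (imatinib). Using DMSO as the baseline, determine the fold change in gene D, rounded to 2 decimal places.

0.54

Fold change = 31.02 / 57.02 = 0.544
gene D is downregulated.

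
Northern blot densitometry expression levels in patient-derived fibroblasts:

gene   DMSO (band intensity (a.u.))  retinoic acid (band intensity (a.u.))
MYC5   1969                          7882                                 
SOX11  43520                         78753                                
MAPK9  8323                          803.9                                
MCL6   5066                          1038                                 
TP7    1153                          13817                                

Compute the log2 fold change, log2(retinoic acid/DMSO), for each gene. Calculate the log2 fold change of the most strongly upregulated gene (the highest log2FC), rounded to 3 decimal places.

3.583

log2(7882/1969) = 2.001  (MYC5)
log2(78753/43520) = 0.856  (SOX11)
log2(803.9/8323) = -3.372  (MAPK9)
log2(1038/5066) = -2.287  (MCL6)
log2(13817/1153) = 3.583  (TP7)
TP7 is most strongly upregulated.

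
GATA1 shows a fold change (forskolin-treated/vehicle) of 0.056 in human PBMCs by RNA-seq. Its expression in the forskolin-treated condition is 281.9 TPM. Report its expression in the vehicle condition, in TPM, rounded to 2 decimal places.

5033.93

vehicle expression = 281.9 / 0.056 = 5033.93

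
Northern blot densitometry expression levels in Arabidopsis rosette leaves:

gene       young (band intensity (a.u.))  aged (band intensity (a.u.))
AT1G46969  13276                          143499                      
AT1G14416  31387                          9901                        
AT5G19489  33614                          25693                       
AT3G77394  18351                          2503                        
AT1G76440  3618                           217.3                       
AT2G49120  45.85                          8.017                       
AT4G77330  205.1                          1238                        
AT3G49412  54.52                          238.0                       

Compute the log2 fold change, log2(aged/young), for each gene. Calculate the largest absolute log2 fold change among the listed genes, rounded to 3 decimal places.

log2(143499/13276) = 3.434  (AT1G46969)
log2(9901/31387) = -1.665  (AT1G14416)
log2(25693/33614) = -0.388  (AT5G19489)
log2(2503/18351) = -2.874  (AT3G77394)
log2(217.3/3618) = -4.057  (AT1G76440)
log2(8.017/45.85) = -2.516  (AT2G49120)
log2(1238/205.1) = 2.594  (AT4G77330)
log2(238.0/54.52) = 2.126  (AT3G49412)
The largest magnitude belongs to AT1G76440.

4.057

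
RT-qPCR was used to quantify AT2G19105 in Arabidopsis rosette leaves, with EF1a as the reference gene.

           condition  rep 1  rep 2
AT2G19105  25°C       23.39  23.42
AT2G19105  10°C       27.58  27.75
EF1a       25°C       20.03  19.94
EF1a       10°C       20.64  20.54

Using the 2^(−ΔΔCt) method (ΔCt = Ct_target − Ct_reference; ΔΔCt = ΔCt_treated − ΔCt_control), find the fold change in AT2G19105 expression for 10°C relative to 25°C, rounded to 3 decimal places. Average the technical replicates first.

0.079

Mean Ct: AT2G19105 25°C 23.405; AT2G19105 10°C 27.665; EF1a 25°C 19.985; EF1a 10°C 20.590
ΔCt(25°C) = 23.405 − 19.985 = 3.420
ΔCt(10°C) = 27.665 − 20.590 = 7.075
ΔΔCt = 7.075 − 3.420 = 3.655
Fold change = 2^(−3.655) = 0.0794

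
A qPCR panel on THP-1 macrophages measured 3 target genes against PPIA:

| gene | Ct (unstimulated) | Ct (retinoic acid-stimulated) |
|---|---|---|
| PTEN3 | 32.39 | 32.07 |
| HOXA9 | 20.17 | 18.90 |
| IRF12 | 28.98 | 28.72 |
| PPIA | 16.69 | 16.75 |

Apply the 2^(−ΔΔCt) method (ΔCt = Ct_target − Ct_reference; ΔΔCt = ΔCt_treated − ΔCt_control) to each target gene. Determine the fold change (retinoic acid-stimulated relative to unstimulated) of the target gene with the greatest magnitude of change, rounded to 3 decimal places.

2.514

PTEN3: ΔΔCt = (32.07−16.75) − (32.39−16.69) = 15.32 − 15.70 = -0.38; fold change = 2^0.38 = 1.301
HOXA9: ΔΔCt = (18.90−16.75) − (20.17−16.69) = 2.15 − 3.48 = -1.33; fold change = 2^1.33 = 2.514
IRF12: ΔΔCt = (28.72−16.75) − (28.98−16.69) = 11.97 − 12.29 = -0.32; fold change = 2^0.32 = 1.248
HOXA9 has the largest |ΔΔCt| = 1.33.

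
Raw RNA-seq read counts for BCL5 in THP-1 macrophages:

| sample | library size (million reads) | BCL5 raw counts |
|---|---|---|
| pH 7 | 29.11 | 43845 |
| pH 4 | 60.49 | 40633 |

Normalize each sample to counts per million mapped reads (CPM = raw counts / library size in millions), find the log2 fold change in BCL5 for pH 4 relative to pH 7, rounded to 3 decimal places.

-1.165

CPM(pH 7) = 43845 / 29.11 = 1506.1834
CPM(pH 4) = 40633 / 60.49 = 671.7309
Fold change = 671.7309 / 1506.1834 = 0.44598
log2(0.44598) = -1.1649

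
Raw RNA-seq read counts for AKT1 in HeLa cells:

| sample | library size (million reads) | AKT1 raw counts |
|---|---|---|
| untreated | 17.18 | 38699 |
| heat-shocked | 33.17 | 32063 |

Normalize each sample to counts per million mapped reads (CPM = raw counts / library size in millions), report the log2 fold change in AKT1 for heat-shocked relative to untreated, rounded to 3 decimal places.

CPM(untreated) = 38699 / 17.18 = 2252.5611
CPM(heat-shocked) = 32063 / 33.17 = 966.6265
Fold change = 966.6265 / 2252.5611 = 0.42912
log2(0.42912) = -1.2205

-1.221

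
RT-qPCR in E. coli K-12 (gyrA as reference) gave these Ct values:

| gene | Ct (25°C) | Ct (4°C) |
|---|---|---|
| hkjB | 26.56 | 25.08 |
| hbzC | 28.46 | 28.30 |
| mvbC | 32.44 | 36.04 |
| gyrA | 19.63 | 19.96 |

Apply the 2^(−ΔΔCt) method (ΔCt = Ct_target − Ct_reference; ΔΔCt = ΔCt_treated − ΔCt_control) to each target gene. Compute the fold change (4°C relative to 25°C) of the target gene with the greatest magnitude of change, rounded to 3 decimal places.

0.104

hkjB: ΔΔCt = (25.08−19.96) − (26.56−19.63) = 5.12 − 6.93 = -1.81; fold change = 2^1.81 = 3.506
hbzC: ΔΔCt = (28.30−19.96) − (28.46−19.63) = 8.34 − 8.83 = -0.49; fold change = 2^0.49 = 1.404
mvbC: ΔΔCt = (36.04−19.96) − (32.44−19.63) = 16.08 − 12.81 = 3.27; fold change = 2^-3.27 = 0.104
mvbC has the largest |ΔΔCt| = 3.27.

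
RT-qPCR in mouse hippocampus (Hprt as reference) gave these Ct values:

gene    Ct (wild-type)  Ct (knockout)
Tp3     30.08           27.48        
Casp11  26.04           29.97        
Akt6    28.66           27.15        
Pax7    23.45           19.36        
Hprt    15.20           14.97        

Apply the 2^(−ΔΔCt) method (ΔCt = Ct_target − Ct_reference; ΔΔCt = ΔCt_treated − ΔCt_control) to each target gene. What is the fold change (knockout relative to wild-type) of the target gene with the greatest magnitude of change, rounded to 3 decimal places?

0.056

Tp3: ΔΔCt = (27.48−14.97) − (30.08−15.20) = 12.51 − 14.88 = -2.37; fold change = 2^2.37 = 5.169
Casp11: ΔΔCt = (29.97−14.97) − (26.04−15.20) = 15.00 − 10.84 = 4.16; fold change = 2^-4.16 = 0.056
Akt6: ΔΔCt = (27.15−14.97) − (28.66−15.20) = 12.18 − 13.46 = -1.28; fold change = 2^1.28 = 2.428
Pax7: ΔΔCt = (19.36−14.97) − (23.45−15.20) = 4.39 − 8.25 = -3.86; fold change = 2^3.86 = 14.520
Casp11 has the largest |ΔΔCt| = 4.16.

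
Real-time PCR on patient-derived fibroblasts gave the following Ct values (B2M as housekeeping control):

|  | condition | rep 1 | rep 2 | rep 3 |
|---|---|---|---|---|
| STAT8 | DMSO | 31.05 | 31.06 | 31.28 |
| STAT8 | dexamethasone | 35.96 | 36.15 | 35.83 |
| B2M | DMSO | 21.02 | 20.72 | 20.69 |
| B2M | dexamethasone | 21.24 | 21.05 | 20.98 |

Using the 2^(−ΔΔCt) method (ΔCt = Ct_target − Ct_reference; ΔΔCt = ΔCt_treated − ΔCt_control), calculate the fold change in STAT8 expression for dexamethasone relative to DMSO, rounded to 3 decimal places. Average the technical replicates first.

0.042

Mean Ct: STAT8 DMSO 31.130; STAT8 dexamethasone 35.980; B2M DMSO 20.810; B2M dexamethasone 21.090
ΔCt(DMSO) = 31.130 − 20.810 = 10.320
ΔCt(dexamethasone) = 35.980 − 21.090 = 14.890
ΔΔCt = 14.890 − 10.320 = 4.570
Fold change = 2^(−4.570) = 0.0421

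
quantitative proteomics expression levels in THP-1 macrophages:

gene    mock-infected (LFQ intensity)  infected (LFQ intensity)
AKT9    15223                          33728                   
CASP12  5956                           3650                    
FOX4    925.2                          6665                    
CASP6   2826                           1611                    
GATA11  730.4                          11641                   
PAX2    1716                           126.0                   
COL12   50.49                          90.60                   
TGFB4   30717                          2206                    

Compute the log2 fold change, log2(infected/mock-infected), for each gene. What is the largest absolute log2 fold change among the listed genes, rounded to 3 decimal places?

log2(33728/15223) = 1.148  (AKT9)
log2(3650/5956) = -0.706  (CASP12)
log2(6665/925.2) = 2.849  (FOX4)
log2(1611/2826) = -0.811  (CASP6)
log2(11641/730.4) = 3.994  (GATA11)
log2(126.0/1716) = -3.768  (PAX2)
log2(90.60/50.49) = 0.844  (COL12)
log2(2206/30717) = -3.800  (TGFB4)
The largest magnitude belongs to GATA11.

3.994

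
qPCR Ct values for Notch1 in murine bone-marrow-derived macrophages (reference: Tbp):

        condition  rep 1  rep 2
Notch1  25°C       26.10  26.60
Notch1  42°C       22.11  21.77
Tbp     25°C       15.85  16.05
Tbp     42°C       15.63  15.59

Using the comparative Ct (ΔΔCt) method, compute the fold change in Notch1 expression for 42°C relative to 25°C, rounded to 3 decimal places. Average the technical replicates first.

16.795

Mean Ct: Notch1 25°C 26.350; Notch1 42°C 21.940; Tbp 25°C 15.950; Tbp 42°C 15.610
ΔCt(25°C) = 26.350 − 15.950 = 10.400
ΔCt(42°C) = 21.940 − 15.610 = 6.330
ΔΔCt = 6.330 − 10.400 = -4.070
Fold change = 2^(−(-4.070)) = 2^4.070 = 16.7955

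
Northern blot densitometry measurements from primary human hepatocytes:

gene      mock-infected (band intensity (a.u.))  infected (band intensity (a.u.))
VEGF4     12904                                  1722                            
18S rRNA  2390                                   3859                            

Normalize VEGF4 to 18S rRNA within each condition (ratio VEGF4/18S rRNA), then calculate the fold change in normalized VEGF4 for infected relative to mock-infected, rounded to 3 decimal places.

0.083

VEGF4/18S rRNA (mock-infected) = 12904 / 2390 = 5.3992
VEGF4/18S rRNA (infected) = 1722 / 3859 = 0.44623
Fold change = 0.44623 / 5.3992 = 0.0826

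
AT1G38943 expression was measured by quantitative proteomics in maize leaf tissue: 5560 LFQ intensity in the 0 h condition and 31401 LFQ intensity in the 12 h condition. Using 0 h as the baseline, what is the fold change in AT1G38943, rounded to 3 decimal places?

Fold change = 31401 / 5560 = 5.6477
AT1G38943 is upregulated.

5.648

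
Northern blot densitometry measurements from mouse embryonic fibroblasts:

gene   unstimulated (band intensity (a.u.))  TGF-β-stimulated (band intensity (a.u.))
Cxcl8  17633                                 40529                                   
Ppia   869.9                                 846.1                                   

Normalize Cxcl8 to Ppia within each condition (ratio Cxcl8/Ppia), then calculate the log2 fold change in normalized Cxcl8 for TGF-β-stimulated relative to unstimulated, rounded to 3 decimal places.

1.241

Cxcl8/Ppia (unstimulated) = 17633 / 869.9 = 20.27
Cxcl8/Ppia (TGF-β-stimulated) = 40529 / 846.1 = 47.901
Fold change = 47.901 / 20.27 = 2.3631
log2(2.3631) = 1.2407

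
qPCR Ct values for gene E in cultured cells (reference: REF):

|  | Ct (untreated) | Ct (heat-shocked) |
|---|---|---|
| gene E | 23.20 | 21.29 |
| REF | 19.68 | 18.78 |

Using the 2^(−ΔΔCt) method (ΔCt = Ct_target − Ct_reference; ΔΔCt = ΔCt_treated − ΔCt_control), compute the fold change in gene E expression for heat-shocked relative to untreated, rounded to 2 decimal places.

ΔCt(untreated) = 23.200 − 19.680 = 3.520
ΔCt(heat-shocked) = 21.290 − 18.780 = 2.510
ΔΔCt = 2.510 − 3.520 = -1.010
Fold change = 2^(−(-1.010)) = 2^1.010 = 2.014

2.01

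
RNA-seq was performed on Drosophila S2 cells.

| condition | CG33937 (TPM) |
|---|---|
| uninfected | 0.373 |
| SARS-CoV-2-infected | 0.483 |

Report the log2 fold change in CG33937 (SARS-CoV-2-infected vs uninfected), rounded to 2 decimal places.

0.37

Fold change = 0.483 / 0.373 = 1.2949
log2(1.2949) = 0.373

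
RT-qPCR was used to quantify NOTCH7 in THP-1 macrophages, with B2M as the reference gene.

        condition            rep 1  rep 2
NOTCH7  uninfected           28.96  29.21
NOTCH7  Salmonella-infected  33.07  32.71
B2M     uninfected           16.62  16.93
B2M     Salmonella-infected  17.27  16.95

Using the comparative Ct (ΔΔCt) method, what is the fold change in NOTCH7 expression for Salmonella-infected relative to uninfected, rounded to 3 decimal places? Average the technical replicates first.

Mean Ct: NOTCH7 uninfected 29.085; NOTCH7 Salmonella-infected 32.890; B2M uninfected 16.775; B2M Salmonella-infected 17.110
ΔCt(uninfected) = 29.085 − 16.775 = 12.310
ΔCt(Salmonella-infected) = 32.890 − 17.110 = 15.780
ΔΔCt = 15.780 − 12.310 = 3.470
Fold change = 2^(−3.470) = 0.0902

0.090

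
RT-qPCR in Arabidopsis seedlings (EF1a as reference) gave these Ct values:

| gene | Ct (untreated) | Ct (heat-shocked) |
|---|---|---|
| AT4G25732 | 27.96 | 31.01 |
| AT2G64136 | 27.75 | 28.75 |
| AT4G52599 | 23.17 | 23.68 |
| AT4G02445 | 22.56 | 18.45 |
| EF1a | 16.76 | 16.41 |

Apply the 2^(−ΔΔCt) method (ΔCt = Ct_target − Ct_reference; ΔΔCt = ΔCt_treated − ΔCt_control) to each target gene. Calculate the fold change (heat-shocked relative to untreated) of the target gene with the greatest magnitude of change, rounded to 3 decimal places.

13.548

AT4G25732: ΔΔCt = (31.01−16.41) − (27.96−16.76) = 14.60 − 11.20 = 3.40; fold change = 2^-3.40 = 0.095
AT2G64136: ΔΔCt = (28.75−16.41) − (27.75−16.76) = 12.34 − 10.99 = 1.35; fold change = 2^-1.35 = 0.392
AT4G52599: ΔΔCt = (23.68−16.41) − (23.17−16.76) = 7.27 − 6.41 = 0.86; fold change = 2^-0.86 = 0.551
AT4G02445: ΔΔCt = (18.45−16.41) − (22.56−16.76) = 2.04 − 5.80 = -3.76; fold change = 2^3.76 = 13.548
AT4G02445 has the largest |ΔΔCt| = 3.76.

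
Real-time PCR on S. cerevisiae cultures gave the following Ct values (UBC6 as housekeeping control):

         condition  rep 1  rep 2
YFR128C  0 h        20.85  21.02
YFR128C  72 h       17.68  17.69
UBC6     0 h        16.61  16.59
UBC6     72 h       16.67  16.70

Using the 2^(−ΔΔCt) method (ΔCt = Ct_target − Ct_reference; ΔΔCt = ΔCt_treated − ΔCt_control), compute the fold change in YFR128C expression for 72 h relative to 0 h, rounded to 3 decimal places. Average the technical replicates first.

10.091

Mean Ct: YFR128C 0 h 20.935; YFR128C 72 h 17.685; UBC6 0 h 16.600; UBC6 72 h 16.685
ΔCt(0 h) = 20.935 − 16.600 = 4.335
ΔCt(72 h) = 17.685 − 16.685 = 1.000
ΔΔCt = 1.000 − 4.335 = -3.335
Fold change = 2^(−(-3.335)) = 2^3.335 = 10.0910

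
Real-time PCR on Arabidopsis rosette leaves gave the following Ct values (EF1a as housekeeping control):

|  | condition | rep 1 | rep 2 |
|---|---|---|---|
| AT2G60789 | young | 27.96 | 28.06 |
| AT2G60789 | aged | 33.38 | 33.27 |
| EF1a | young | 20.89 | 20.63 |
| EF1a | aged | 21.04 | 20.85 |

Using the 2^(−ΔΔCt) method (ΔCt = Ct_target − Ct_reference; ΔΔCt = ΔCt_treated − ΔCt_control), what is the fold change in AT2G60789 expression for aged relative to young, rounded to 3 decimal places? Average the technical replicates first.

0.029

Mean Ct: AT2G60789 young 28.010; AT2G60789 aged 33.325; EF1a young 20.760; EF1a aged 20.945
ΔCt(young) = 28.010 − 20.760 = 7.250
ΔCt(aged) = 33.325 − 20.945 = 12.380
ΔΔCt = 12.380 − 7.250 = 5.130
Fold change = 2^(−5.130) = 0.0286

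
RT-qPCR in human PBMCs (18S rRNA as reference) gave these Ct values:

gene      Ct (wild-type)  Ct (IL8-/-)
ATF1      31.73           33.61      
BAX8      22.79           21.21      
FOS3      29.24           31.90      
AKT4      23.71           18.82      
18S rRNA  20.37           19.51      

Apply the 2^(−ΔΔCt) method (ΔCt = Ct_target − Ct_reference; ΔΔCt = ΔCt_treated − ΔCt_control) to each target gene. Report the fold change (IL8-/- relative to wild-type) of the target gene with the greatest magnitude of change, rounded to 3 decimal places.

16.336

ATF1: ΔΔCt = (33.61−19.51) − (31.73−20.37) = 14.10 − 11.36 = 2.74; fold change = 2^-2.74 = 0.150
BAX8: ΔΔCt = (21.21−19.51) − (22.79−20.37) = 1.70 − 2.42 = -0.72; fold change = 2^0.72 = 1.647
FOS3: ΔΔCt = (31.90−19.51) − (29.24−20.37) = 12.39 − 8.87 = 3.52; fold change = 2^-3.52 = 0.087
AKT4: ΔΔCt = (18.82−19.51) − (23.71−20.37) = -0.69 − 3.34 = -4.03; fold change = 2^4.03 = 16.336
AKT4 has the largest |ΔΔCt| = 4.03.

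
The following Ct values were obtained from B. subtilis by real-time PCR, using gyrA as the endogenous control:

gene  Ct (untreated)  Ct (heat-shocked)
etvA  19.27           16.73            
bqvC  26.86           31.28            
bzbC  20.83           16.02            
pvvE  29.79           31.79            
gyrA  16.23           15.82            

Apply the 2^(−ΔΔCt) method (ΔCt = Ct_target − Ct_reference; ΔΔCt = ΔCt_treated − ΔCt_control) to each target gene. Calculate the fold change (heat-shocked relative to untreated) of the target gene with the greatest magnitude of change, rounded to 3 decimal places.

0.035

etvA: ΔΔCt = (16.73−15.82) − (19.27−16.23) = 0.91 − 3.04 = -2.13; fold change = 2^2.13 = 4.377
bqvC: ΔΔCt = (31.28−15.82) − (26.86−16.23) = 15.46 − 10.63 = 4.83; fold change = 2^-4.83 = 0.035
bzbC: ΔΔCt = (16.02−15.82) − (20.83−16.23) = 0.20 − 4.60 = -4.40; fold change = 2^4.40 = 21.112
pvvE: ΔΔCt = (31.79−15.82) − (29.79−16.23) = 15.97 − 13.56 = 2.41; fold change = 2^-2.41 = 0.188
bqvC has the largest |ΔΔCt| = 4.83.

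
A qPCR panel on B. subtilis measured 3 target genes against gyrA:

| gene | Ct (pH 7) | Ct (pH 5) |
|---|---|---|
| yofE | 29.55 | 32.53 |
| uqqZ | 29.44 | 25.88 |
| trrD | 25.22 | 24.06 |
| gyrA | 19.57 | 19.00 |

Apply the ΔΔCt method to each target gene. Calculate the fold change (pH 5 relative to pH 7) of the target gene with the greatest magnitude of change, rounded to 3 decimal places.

0.085

yofE: ΔΔCt = (32.53−19.00) − (29.55−19.57) = 13.53 − 9.98 = 3.55; fold change = 2^-3.55 = 0.085
uqqZ: ΔΔCt = (25.88−19.00) − (29.44−19.57) = 6.88 − 9.87 = -2.99; fold change = 2^2.99 = 7.945
trrD: ΔΔCt = (24.06−19.00) − (25.22−19.57) = 5.06 − 5.65 = -0.59; fold change = 2^0.59 = 1.505
yofE has the largest |ΔΔCt| = 3.55.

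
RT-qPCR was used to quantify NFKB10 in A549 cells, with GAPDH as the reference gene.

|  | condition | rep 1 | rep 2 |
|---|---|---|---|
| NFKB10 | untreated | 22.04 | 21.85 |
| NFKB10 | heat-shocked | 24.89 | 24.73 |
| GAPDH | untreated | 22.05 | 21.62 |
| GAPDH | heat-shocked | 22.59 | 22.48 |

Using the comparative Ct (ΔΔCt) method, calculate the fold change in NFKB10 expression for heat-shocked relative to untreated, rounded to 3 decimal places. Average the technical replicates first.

Mean Ct: NFKB10 untreated 21.945; NFKB10 heat-shocked 24.810; GAPDH untreated 21.835; GAPDH heat-shocked 22.535
ΔCt(untreated) = 21.945 − 21.835 = 0.110
ΔCt(heat-shocked) = 24.810 − 22.535 = 2.275
ΔΔCt = 2.275 − 0.110 = 2.165
Fold change = 2^(−2.165) = 0.2230

0.223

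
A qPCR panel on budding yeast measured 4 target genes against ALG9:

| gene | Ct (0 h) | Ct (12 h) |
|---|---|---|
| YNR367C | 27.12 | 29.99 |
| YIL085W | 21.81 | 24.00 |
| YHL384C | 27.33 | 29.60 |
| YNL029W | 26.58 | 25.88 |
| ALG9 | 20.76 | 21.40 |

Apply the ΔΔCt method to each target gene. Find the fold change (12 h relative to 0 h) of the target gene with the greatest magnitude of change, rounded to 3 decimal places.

0.213

YNR367C: ΔΔCt = (29.99−21.40) − (27.12−20.76) = 8.59 − 6.36 = 2.23; fold change = 2^-2.23 = 0.213
YIL085W: ΔΔCt = (24.00−21.40) − (21.81−20.76) = 2.60 − 1.05 = 1.55; fold change = 2^-1.55 = 0.342
YHL384C: ΔΔCt = (29.60−21.40) − (27.33−20.76) = 8.20 − 6.57 = 1.63; fold change = 2^-1.63 = 0.323
YNL029W: ΔΔCt = (25.88−21.40) − (26.58−20.76) = 4.48 − 5.82 = -1.34; fold change = 2^1.34 = 2.532
YNR367C has the largest |ΔΔCt| = 2.23.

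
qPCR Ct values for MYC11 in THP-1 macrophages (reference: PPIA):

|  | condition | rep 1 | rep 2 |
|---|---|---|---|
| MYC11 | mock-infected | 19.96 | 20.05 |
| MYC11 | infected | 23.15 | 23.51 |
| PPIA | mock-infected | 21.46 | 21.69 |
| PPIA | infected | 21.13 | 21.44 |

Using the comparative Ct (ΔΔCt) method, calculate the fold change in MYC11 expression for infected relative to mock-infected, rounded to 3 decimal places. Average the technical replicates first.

0.082

Mean Ct: MYC11 mock-infected 20.005; MYC11 infected 23.330; PPIA mock-infected 21.575; PPIA infected 21.285
ΔCt(mock-infected) = 20.005 − 21.575 = -1.570
ΔCt(infected) = 23.330 − 21.285 = 2.045
ΔΔCt = 2.045 − (-1.570) = 3.615
Fold change = 2^(−3.615) = 0.0816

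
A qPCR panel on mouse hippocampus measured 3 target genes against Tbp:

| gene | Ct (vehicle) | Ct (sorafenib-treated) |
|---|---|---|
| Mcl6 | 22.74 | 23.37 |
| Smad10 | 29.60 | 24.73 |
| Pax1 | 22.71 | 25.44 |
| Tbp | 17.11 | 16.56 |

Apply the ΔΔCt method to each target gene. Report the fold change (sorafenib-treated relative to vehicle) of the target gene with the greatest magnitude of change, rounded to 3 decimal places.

Mcl6: ΔΔCt = (23.37−16.56) − (22.74−17.11) = 6.81 − 5.63 = 1.18; fold change = 2^-1.18 = 0.441
Smad10: ΔΔCt = (24.73−16.56) − (29.60−17.11) = 8.17 − 12.49 = -4.32; fold change = 2^4.32 = 19.973
Pax1: ΔΔCt = (25.44−16.56) − (22.71−17.11) = 8.88 − 5.60 = 3.28; fold change = 2^-3.28 = 0.103
Smad10 has the largest |ΔΔCt| = 4.32.

19.973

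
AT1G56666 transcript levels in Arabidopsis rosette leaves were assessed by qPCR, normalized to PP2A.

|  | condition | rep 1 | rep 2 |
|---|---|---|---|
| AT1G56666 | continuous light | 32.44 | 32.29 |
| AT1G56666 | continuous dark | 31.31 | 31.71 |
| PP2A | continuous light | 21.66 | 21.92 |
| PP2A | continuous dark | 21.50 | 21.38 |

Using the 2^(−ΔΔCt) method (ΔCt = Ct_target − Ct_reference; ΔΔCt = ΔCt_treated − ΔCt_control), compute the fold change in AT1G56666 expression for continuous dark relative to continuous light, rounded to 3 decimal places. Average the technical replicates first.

Mean Ct: AT1G56666 continuous light 32.365; AT1G56666 continuous dark 31.510; PP2A continuous light 21.790; PP2A continuous dark 21.440
ΔCt(continuous light) = 32.365 − 21.790 = 10.575
ΔCt(continuous dark) = 31.510 − 21.440 = 10.070
ΔΔCt = 10.070 − 10.575 = -0.505
Fold change = 2^(−(-0.505)) = 2^0.505 = 1.4191

1.419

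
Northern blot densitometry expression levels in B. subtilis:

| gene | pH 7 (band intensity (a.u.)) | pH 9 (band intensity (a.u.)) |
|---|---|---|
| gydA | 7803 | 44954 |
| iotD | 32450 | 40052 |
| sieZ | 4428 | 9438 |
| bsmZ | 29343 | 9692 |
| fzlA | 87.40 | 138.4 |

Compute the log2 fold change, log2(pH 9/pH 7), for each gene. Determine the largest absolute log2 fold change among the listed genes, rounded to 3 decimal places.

log2(44954/7803) = 2.526  (gydA)
log2(40052/32450) = 0.304  (iotD)
log2(9438/4428) = 1.092  (sieZ)
log2(9692/29343) = -1.598  (bsmZ)
log2(138.4/87.40) = 0.663  (fzlA)
The largest magnitude belongs to gydA.

2.526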